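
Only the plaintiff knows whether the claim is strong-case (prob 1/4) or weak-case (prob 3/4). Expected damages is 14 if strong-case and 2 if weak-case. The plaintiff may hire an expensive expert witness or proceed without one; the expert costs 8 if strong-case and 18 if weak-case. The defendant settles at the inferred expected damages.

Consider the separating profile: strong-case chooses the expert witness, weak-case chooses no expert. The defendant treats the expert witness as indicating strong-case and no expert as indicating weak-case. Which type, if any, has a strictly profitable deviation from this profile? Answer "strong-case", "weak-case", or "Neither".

The expert witness pays 14; no expert pays 2.
strong-case: assigned the expert witness, nets 14 − 8 = 6; deviating to no expert nets 2.
weak-case: assigned no expert, nets 2; deviating to the expert witness nets 14 − 18 = -4.
Both types strictly prefer their assigned action; no profitable deviation.

Neither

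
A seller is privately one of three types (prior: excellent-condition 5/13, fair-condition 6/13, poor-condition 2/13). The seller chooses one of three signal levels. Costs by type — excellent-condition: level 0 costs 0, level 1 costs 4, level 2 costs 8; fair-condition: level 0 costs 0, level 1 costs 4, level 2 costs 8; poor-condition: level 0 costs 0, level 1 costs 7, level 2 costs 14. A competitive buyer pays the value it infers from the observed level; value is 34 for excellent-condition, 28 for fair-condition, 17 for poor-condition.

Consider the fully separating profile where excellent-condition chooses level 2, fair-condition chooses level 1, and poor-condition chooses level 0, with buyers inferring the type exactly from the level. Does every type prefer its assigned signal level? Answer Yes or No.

No

Separating prices: level 2 → 34, level 1 → 28, level 0 → 17.
excellent-condition (assigned level 2): level 0: 17 − 0 = 17; level 1: 28 − 4 = 24; level 2: 34 − 8 = 26. excellent-condition stays.
fair-condition (assigned level 1): level 0: 17 − 0 = 17; level 1: 28 − 4 = 24; level 2: 34 − 8 = 26. fair-condition prefers level 2.
poor-condition (assigned level 0): level 0: 17 − 0 = 17; level 1: 28 − 7 = 21; level 2: 34 − 14 = 20. poor-condition prefers level 1.
At least one type deviates; the separating profile fails.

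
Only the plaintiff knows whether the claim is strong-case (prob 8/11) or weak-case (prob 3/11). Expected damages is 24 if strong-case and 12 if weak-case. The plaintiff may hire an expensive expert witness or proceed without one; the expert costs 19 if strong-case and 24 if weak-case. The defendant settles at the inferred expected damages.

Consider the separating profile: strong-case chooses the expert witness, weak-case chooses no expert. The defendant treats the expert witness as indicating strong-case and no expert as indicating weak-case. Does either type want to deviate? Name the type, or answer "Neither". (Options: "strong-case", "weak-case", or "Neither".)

The expert witness pays 24; no expert pays 12.
strong-case: assigned the expert witness, nets 24 − 19 = 5; deviating to no expert nets 12.
weak-case: assigned no expert, nets 12; deviating to the expert witness nets 24 − 24 = 0.
The strong-case type gains 7 by deviating.

strong-case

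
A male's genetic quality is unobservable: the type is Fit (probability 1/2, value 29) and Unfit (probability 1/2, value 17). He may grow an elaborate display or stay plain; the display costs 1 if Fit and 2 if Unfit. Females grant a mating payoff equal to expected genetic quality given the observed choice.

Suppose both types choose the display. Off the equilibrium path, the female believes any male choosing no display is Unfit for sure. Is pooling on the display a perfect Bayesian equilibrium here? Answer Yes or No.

Yes

On path, the female holds the prior and pays 1/2·29 + 1/2·17 = 23. Off path (no display), believing Unfit, it pays 17.
Fit: the display nets 23 − 1 = 22; no display nets 17. Fit stays.
Unfit: the display nets 23 − 2 = 21; no display nets 17. Unfit stays.
No type deviates, so pooling is sustained.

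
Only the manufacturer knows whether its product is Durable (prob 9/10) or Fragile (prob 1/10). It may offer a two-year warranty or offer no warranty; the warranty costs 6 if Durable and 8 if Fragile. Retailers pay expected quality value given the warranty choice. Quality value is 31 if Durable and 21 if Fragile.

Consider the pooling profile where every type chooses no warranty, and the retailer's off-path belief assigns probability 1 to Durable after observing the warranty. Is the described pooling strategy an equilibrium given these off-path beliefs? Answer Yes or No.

Yes

On path, the retailer holds the prior and pays 9/10·31 + 1/10·21 = 30. Off path (the warranty), believing Durable, it pays 31.
Durable: no warranty nets 30; the warranty nets 31 − 6 = 25. Durable stays.
Fragile: no warranty nets 30; the warranty nets 31 − 8 = 23. Fragile stays.
No type deviates, so pooling is sustained.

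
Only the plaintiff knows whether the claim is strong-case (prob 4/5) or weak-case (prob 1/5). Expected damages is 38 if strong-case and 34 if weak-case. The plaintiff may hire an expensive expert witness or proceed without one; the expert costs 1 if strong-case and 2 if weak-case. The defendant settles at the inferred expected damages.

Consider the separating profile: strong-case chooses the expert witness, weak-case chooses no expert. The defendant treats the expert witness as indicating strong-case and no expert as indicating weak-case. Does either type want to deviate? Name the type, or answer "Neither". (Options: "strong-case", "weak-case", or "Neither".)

The expert witness pays 38; no expert pays 34.
strong-case: assigned the expert witness, nets 38 − 1 = 37; deviating to no expert nets 34.
weak-case: assigned no expert, nets 34; deviating to the expert witness nets 38 − 2 = 36.
The weak-case type gains 2 by deviating.

weak-case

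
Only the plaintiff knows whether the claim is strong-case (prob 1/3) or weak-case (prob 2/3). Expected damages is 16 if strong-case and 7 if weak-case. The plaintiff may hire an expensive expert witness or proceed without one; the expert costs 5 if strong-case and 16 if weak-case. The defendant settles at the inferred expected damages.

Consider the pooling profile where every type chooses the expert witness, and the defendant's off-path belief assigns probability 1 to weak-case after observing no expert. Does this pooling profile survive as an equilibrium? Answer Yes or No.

On path, the defendant holds the prior and pays 1/3·16 + 2/3·7 = 10. Off path (no expert), believing weak-case, it pays 7.
strong-case: the expert witness nets 10 − 5 = 5; no expert nets 7. strong-case would deviate.
weak-case: the expert witness nets 10 − 16 = -6; no expert nets 7. weak-case would deviate.
A type deviates, so pooling fails.

No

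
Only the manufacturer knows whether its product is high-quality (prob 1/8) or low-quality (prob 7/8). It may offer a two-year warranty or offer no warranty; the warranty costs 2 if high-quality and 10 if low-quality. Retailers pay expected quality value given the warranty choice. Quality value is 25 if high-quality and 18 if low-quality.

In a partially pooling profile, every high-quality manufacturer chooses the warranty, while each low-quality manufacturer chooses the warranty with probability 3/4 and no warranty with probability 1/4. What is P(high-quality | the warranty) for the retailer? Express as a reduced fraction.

P(the warranty) = (1/8)·1 + (7/8)·(3/4) = 25/32.
By Bayes' rule, P(high-quality | the warranty) = (1/8) / (25/32) = 4/25.

4/25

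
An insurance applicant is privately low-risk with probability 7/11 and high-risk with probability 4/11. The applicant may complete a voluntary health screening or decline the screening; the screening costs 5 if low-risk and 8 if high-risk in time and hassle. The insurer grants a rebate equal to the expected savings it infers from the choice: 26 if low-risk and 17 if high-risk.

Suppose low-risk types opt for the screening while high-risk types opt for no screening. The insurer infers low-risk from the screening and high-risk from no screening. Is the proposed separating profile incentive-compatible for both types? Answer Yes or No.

Under these beliefs, the screening earns rebate 26 and no screening earns rebate 17.
low-risk: the screening nets 26 − 5 = 21; no screening nets 17. low-risk prefers the screening.
high-risk: the screening nets 26 − 8 = 18; no screening nets 17. high-risk would deviate to the screening.
high-risk has a profitable deviation, so the profile is not an equilibrium.

No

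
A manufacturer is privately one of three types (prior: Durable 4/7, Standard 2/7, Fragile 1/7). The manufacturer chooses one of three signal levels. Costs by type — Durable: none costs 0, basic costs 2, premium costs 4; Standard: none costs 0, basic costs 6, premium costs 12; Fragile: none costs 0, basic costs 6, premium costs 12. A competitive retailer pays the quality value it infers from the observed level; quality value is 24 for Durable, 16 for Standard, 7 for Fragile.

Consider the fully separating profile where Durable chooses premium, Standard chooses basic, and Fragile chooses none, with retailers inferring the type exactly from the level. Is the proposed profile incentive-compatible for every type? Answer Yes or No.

Separating prices: premium → 24, basic → 16, none → 7.
Durable (assigned premium): none: 7 − 0 = 7; basic: 16 − 2 = 14; premium: 24 − 4 = 20. Durable stays.
Standard (assigned basic): none: 7 − 0 = 7; basic: 16 − 6 = 10; premium: 24 − 12 = 12. Standard prefers premium.
Fragile (assigned none): none: 7 − 0 = 7; basic: 16 − 6 = 10; premium: 24 − 12 = 12. Fragile prefers premium.
At least one type deviates; the separating profile fails.

No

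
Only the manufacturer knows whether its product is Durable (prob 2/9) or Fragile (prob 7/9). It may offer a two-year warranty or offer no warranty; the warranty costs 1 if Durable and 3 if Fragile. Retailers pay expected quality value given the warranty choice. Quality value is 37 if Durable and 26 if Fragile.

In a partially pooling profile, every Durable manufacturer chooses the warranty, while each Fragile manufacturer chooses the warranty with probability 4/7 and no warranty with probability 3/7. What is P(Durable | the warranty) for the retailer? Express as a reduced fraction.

P(the warranty) = (2/9)·1 + (7/9)·(4/7) = 2/3.
By Bayes' rule, P(Durable | the warranty) = (2/9) / (2/3) = 1/3.

1/3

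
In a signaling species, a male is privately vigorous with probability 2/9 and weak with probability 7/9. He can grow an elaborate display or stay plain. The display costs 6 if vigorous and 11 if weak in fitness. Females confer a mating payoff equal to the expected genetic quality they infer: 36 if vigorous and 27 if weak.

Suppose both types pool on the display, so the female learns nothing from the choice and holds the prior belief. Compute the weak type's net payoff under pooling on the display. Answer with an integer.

18

Pooled mating payoff = 2/9·36 + 7/9·27 = 29.
weak pays cost 11 for the display, so net payoff = 29 − 11 = 18.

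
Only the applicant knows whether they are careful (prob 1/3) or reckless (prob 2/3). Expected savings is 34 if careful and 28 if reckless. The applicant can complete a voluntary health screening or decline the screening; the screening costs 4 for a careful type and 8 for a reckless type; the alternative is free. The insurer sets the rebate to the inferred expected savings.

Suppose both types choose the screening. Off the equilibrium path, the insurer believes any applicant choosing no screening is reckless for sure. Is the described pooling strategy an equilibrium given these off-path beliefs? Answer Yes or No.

No

On path, the insurer holds the prior and pays 1/3·34 + 2/3·28 = 30. Off path (no screening), believing reckless, it pays 28.
careful: the screening nets 30 − 4 = 26; no screening nets 28. careful would deviate.
reckless: the screening nets 30 − 8 = 22; no screening nets 28. reckless would deviate.
A type deviates, so pooling fails.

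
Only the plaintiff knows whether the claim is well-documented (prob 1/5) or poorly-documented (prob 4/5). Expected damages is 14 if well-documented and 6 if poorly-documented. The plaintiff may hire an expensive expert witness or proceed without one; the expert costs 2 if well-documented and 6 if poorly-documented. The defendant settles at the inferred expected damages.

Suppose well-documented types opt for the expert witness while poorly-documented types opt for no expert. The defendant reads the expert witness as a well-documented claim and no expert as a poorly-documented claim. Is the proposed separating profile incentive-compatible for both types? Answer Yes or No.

No

Under these beliefs, the expert witness earns settlement 14 and no expert earns settlement 6.
well-documented: the expert witness nets 14 − 2 = 12; no expert nets 6. well-documented prefers the expert witness.
poorly-documented: the expert witness nets 14 − 6 = 8; no expert nets 6. poorly-documented would deviate to the expert witness.
poorly-documented has a profitable deviation, so the profile is not an equilibrium.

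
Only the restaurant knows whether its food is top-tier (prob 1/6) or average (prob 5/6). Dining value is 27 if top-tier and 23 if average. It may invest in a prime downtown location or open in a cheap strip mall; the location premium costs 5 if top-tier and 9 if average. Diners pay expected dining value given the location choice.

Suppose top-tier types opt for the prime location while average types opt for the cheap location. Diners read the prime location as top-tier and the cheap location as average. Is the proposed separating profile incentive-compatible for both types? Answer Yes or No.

Under these beliefs, the prime location earns price premium 27 and the cheap location earns price premium 23.
top-tier: the prime location nets 27 − 5 = 22; the cheap location nets 23. top-tier would deviate to the cheap location.
average: the prime location nets 27 − 9 = 18; the cheap location nets 23. average prefers the cheap location.
top-tier has a profitable deviation, so the profile is not an equilibrium.

No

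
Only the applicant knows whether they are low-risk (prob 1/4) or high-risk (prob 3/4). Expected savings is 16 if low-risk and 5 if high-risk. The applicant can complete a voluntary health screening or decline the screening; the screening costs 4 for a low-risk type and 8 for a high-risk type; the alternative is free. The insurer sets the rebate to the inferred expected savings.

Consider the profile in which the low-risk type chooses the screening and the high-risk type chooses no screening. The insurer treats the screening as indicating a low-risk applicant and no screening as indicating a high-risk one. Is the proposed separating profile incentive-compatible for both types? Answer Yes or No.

No

Under these beliefs, the screening earns rebate 16 and no screening earns rebate 5.
low-risk: the screening nets 16 − 4 = 12; no screening nets 5. low-risk prefers the screening.
high-risk: the screening nets 16 − 8 = 8; no screening nets 5. high-risk would deviate to the screening.
high-risk has a profitable deviation, so the profile is not an equilibrium.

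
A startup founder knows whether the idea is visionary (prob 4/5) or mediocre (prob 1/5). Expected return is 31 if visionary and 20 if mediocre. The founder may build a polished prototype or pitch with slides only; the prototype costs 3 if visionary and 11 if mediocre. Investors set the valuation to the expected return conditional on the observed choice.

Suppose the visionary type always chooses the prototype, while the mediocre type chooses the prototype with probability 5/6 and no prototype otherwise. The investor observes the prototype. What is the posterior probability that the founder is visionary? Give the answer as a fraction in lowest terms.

24/29

P(the prototype) = (4/5)·1 + (1/5)·(5/6) = 29/30.
By Bayes' rule, P(visionary | the prototype) = (4/5) / (29/30) = 24/29.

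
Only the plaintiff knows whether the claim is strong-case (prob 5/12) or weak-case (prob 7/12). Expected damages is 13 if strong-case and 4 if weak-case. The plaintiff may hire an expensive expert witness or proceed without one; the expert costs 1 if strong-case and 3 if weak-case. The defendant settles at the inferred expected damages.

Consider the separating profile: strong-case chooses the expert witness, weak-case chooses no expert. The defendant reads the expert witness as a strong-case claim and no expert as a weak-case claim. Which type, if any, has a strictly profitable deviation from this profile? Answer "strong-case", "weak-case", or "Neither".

weak-case

The expert witness pays 13; no expert pays 4.
strong-case: assigned the expert witness, nets 13 − 1 = 12; deviating to no expert nets 4.
weak-case: assigned no expert, nets 4; deviating to the expert witness nets 13 − 3 = 10.
The weak-case type gains 6 by deviating.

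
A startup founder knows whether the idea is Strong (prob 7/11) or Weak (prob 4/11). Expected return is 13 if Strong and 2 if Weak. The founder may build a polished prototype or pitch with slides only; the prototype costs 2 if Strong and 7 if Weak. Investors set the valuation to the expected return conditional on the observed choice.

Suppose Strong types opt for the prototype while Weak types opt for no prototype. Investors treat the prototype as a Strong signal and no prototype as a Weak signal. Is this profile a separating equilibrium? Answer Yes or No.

Under these beliefs, the prototype earns valuation 13 and no prototype earns valuation 2.
Strong: the prototype nets 13 − 2 = 11; no prototype nets 2. Strong prefers the prototype.
Weak: the prototype nets 13 − 7 = 6; no prototype nets 2. Weak would deviate to the prototype.
Weak has a profitable deviation, so the profile is not an equilibrium.

No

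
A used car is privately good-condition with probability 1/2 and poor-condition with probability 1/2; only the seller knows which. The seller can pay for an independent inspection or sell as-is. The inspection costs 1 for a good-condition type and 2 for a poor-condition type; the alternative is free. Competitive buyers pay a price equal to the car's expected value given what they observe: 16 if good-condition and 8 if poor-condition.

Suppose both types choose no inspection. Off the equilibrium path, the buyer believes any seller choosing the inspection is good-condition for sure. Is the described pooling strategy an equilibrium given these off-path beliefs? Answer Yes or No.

On path, the buyer holds the prior and pays 1/2·16 + 1/2·8 = 12. Off path (the inspection), believing good-condition, it pays 16.
good-condition: no inspection nets 12; the inspection nets 16 − 1 = 15. good-condition would deviate.
poor-condition: no inspection nets 12; the inspection nets 16 − 2 = 14. poor-condition would deviate.
A type deviates, so pooling fails.

No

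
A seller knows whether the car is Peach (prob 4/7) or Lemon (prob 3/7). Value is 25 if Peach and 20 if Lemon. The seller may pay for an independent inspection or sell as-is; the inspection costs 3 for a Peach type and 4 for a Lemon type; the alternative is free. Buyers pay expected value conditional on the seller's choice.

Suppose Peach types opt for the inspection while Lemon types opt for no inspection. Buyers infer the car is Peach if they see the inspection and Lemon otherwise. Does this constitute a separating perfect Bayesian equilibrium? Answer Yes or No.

Under these beliefs, the inspection earns price 25 and no inspection earns price 20.
Peach: the inspection nets 25 − 3 = 22; no inspection nets 20. Peach prefers the inspection.
Lemon: the inspection nets 25 − 4 = 21; no inspection nets 20. Lemon would deviate to the inspection.
Lemon has a profitable deviation, so the profile is not an equilibrium.

No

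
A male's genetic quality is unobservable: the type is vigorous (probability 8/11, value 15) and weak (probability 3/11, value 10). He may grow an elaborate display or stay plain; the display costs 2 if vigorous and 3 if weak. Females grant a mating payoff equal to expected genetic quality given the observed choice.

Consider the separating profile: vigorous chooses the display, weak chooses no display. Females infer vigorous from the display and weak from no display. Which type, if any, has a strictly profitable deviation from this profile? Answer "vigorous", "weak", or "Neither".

weak

The display pays 15; no display pays 10.
vigorous: assigned the display, nets 15 − 2 = 13; deviating to no display nets 10.
weak: assigned no display, nets 10; deviating to the display nets 15 − 3 = 12.
The weak type gains 2 by deviating.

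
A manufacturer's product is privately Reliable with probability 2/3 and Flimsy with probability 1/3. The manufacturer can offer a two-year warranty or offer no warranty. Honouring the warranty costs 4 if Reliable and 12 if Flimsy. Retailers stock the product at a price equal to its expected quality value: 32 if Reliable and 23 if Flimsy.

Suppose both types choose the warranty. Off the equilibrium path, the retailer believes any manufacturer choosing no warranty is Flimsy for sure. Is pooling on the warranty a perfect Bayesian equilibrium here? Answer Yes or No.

On path, the retailer holds the prior and pays 2/3·32 + 1/3·23 = 29. Off path (no warranty), believing Flimsy, it pays 23.
Reliable: the warranty nets 29 − 4 = 25; no warranty nets 23. Reliable stays.
Flimsy: the warranty nets 29 − 12 = 17; no warranty nets 23. Flimsy would deviate.
A type deviates, so pooling fails.

No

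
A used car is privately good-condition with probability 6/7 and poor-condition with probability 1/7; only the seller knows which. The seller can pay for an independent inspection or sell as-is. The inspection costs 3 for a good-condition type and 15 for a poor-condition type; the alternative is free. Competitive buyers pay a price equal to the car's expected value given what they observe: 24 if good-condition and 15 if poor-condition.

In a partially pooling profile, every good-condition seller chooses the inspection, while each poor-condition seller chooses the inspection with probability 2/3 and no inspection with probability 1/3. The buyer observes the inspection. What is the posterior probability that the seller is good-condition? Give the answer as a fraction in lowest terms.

P(the inspection) = (6/7)·1 + (1/7)·(2/3) = 20/21.
By Bayes' rule, P(good-condition | the inspection) = (6/7) / (20/21) = 9/10.

9/10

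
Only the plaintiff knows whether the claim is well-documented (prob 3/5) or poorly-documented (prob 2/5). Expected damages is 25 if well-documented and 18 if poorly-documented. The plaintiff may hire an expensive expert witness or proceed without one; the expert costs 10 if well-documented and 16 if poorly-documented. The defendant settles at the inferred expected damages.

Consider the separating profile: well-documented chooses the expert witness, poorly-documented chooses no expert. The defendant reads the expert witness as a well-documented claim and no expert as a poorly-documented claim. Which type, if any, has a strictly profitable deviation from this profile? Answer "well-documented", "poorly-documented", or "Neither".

well-documented

The expert witness pays 25; no expert pays 18.
well-documented: assigned the expert witness, nets 25 − 10 = 15; deviating to no expert nets 18.
poorly-documented: assigned no expert, nets 18; deviating to the expert witness nets 25 − 16 = 9.
The well-documented type gains 3 by deviating.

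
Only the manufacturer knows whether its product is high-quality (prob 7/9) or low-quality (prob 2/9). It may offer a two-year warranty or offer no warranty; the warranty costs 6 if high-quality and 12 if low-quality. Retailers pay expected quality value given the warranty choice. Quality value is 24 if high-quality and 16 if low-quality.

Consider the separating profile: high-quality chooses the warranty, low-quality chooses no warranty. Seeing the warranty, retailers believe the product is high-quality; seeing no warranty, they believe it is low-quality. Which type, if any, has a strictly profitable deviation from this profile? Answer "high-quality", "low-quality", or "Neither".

Neither

The warranty pays 24; no warranty pays 16.
high-quality: assigned the warranty, nets 24 − 6 = 18; deviating to no warranty nets 16.
low-quality: assigned no warranty, nets 16; deviating to the warranty nets 24 − 12 = 12.
Both types strictly prefer their assigned action; no profitable deviation.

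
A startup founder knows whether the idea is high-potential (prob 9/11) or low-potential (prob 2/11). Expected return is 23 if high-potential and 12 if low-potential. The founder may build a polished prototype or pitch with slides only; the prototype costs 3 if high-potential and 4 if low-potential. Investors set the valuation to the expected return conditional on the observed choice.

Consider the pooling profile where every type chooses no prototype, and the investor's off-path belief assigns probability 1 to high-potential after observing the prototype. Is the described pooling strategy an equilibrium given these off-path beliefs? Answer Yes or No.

On path, the investor holds the prior and pays 9/11·23 + 2/11·12 = 21. Off path (the prototype), believing high-potential, it pays 23.
high-potential: no prototype nets 21; the prototype nets 23 − 3 = 20. high-potential stays.
low-potential: no prototype nets 21; the prototype nets 23 − 4 = 19. low-potential stays.
No type deviates, so pooling is sustained.

Yes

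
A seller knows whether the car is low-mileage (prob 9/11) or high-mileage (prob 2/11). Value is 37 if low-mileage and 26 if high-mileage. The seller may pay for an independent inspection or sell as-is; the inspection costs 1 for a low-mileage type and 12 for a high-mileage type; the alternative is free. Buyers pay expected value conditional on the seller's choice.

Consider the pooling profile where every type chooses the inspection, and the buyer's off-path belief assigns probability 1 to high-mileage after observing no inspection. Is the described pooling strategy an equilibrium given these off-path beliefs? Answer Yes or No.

On path, the buyer holds the prior and pays 9/11·37 + 2/11·26 = 35. Off path (no inspection), believing high-mileage, it pays 26.
low-mileage: the inspection nets 35 − 1 = 34; no inspection nets 26. low-mileage stays.
high-mileage: the inspection nets 35 − 12 = 23; no inspection nets 26. high-mileage would deviate.
A type deviates, so pooling fails.

No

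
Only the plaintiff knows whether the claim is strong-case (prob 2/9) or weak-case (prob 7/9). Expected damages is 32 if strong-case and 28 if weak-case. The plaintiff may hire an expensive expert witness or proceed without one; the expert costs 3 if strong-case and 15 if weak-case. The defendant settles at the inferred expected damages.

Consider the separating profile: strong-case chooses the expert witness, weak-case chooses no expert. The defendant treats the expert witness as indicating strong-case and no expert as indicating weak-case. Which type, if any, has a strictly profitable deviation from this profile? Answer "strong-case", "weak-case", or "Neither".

The expert witness pays 32; no expert pays 28.
strong-case: assigned the expert witness, nets 32 − 3 = 29; deviating to no expert nets 28.
weak-case: assigned no expert, nets 28; deviating to the expert witness nets 32 − 15 = 17.
Both types strictly prefer their assigned action; no profitable deviation.

Neither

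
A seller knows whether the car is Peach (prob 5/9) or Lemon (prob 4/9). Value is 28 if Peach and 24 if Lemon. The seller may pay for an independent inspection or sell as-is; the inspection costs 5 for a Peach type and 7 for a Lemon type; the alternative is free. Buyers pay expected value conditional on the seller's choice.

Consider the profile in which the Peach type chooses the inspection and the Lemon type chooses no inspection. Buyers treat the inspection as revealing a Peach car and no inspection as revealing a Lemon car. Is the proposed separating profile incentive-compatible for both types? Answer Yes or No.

Under these beliefs, the inspection earns price 28 and no inspection earns price 24.
Peach: the inspection nets 28 − 5 = 23; no inspection nets 24. Peach would deviate to no inspection.
Lemon: the inspection nets 28 − 7 = 21; no inspection nets 24. Lemon prefers no inspection.
Peach has a profitable deviation, so the profile is not an equilibrium.

No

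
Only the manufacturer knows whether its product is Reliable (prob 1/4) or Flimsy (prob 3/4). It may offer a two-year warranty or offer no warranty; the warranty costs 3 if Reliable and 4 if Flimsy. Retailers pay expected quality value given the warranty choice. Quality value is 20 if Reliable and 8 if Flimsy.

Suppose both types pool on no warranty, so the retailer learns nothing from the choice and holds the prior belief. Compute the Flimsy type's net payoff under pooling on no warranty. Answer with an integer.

Pooled price = 1/4·20 + 3/4·8 = 11.
Flimsy pays no cost for no warranty, so net payoff = 11.

11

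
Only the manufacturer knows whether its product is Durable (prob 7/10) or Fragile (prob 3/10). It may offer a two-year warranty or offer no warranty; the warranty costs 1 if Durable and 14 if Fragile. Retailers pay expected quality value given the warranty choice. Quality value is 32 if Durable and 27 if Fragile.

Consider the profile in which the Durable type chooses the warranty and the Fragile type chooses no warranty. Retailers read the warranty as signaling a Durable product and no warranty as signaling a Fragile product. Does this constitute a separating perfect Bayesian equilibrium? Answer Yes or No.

Yes

Under these beliefs, the warranty earns price 32 and no warranty earns price 27.
Durable: the warranty nets 32 − 1 = 31; no warranty nets 27. Durable prefers the warranty.
Fragile: the warranty nets 32 − 14 = 18; no warranty nets 27. Fragile prefers no warranty.
Neither type deviates, so the separating profile is an equilibrium.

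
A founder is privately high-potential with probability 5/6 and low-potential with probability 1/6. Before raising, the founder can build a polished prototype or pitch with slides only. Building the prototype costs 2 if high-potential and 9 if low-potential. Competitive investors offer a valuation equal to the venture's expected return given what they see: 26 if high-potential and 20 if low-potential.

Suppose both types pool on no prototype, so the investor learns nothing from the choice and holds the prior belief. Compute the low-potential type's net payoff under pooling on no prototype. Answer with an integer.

Pooled valuation = 5/6·26 + 1/6·20 = 25.
low-potential pays no cost for no prototype, so net payoff = 25.

25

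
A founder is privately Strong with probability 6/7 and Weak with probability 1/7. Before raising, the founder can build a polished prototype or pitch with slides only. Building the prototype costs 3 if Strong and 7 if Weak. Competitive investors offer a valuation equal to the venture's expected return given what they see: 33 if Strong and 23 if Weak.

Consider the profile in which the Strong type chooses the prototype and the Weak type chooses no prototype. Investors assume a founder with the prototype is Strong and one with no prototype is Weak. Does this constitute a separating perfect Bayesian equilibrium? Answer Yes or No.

No

Under these beliefs, the prototype earns valuation 33 and no prototype earns valuation 23.
Strong: the prototype nets 33 − 3 = 30; no prototype nets 23. Strong prefers the prototype.
Weak: the prototype nets 33 − 7 = 26; no prototype nets 23. Weak would deviate to the prototype.
Weak has a profitable deviation, so the profile is not an equilibrium.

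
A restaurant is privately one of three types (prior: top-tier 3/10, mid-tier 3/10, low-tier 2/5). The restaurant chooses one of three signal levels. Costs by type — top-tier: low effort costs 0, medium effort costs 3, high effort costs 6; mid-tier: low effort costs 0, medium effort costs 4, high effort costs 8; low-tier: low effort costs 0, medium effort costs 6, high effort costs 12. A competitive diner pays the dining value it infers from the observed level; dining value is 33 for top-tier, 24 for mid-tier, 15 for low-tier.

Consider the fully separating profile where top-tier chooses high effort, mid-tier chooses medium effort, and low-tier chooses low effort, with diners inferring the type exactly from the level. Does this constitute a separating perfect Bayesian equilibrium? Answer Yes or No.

Separating price premiums: high effort → 33, medium effort → 24, low effort → 15.
top-tier (assigned high effort): low effort: 15 − 0 = 15; medium effort: 24 − 3 = 21; high effort: 33 − 6 = 27. top-tier stays.
mid-tier (assigned medium effort): low effort: 15 − 0 = 15; medium effort: 24 − 4 = 20; high effort: 33 − 8 = 25. mid-tier prefers high effort.
low-tier (assigned low effort): low effort: 15 − 0 = 15; medium effort: 24 − 6 = 18; high effort: 33 − 12 = 21. low-tier prefers high effort.
At least one type deviates; the separating profile fails.

No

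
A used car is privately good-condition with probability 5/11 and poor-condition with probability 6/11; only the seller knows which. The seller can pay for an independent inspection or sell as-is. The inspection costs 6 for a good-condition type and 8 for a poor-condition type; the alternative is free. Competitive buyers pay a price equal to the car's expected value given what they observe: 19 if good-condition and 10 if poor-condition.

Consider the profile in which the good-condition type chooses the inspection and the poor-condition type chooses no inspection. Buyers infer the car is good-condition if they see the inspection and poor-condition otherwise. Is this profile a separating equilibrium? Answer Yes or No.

No

Under these beliefs, the inspection earns price 19 and no inspection earns price 10.
good-condition: the inspection nets 19 − 6 = 13; no inspection nets 10. good-condition prefers the inspection.
poor-condition: the inspection nets 19 − 8 = 11; no inspection nets 10. poor-condition would deviate to the inspection.
poor-condition has a profitable deviation, so the profile is not an equilibrium.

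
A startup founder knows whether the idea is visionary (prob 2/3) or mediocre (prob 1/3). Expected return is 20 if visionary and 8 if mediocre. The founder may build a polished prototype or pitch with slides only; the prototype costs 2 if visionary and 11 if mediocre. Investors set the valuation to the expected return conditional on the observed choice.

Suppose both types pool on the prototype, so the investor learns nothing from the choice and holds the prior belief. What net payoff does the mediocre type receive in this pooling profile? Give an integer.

5

Pooled valuation = 2/3·20 + 1/3·8 = 16.
mediocre pays cost 11 for the prototype, so net payoff = 16 − 11 = 5.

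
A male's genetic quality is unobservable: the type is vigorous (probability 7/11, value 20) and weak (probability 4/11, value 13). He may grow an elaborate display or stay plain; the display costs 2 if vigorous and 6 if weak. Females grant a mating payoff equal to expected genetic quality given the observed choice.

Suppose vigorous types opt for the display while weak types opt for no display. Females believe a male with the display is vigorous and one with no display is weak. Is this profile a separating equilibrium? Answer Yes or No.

No

Under these beliefs, the display earns mating payoff 20 and no display earns mating payoff 13.
vigorous: the display nets 20 − 2 = 18; no display nets 13. vigorous prefers the display.
weak: the display nets 20 − 6 = 14; no display nets 13. weak would deviate to the display.
weak has a profitable deviation, so the profile is not an equilibrium.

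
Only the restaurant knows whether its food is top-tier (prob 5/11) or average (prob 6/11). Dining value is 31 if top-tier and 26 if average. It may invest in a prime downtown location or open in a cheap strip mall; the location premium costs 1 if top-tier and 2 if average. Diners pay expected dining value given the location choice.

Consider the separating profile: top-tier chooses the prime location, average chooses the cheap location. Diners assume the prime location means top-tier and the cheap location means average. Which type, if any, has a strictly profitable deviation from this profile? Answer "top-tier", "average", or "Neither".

The prime location pays 31; the cheap location pays 26.
top-tier: assigned the prime location, nets 31 − 1 = 30; deviating to the cheap location nets 26.
average: assigned the cheap location, nets 26; deviating to the prime location nets 31 − 2 = 29.
The average type gains 3 by deviating.

average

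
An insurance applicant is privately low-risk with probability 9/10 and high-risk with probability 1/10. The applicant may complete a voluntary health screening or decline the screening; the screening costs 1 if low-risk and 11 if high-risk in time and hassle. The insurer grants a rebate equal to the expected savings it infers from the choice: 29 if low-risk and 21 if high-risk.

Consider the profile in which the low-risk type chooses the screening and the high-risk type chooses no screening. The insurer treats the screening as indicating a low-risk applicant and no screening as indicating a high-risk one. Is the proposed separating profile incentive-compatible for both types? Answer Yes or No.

Under these beliefs, the screening earns rebate 29 and no screening earns rebate 21.
low-risk: the screening nets 29 − 1 = 28; no screening nets 21. low-risk prefers the screening.
high-risk: the screening nets 29 − 11 = 18; no screening nets 21. high-risk prefers no screening.
Neither type deviates, so the separating profile is an equilibrium.

Yes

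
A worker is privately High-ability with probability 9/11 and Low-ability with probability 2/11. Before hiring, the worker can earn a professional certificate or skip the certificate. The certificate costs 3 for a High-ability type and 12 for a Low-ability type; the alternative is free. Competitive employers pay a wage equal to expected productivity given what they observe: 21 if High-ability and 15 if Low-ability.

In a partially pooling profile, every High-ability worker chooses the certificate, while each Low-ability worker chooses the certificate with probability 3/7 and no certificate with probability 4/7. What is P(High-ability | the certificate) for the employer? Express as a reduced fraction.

21/23

P(the certificate) = (9/11)·1 + (2/11)·(3/7) = 69/77.
By Bayes' rule, P(High-ability | the certificate) = (9/11) / (69/77) = 21/23.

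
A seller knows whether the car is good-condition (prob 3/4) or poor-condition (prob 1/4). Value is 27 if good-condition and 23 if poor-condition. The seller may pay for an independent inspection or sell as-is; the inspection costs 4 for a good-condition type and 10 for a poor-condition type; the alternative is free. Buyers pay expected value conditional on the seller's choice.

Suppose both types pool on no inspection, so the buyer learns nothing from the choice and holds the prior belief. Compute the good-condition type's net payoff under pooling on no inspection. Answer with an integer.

Pooled price = 3/4·27 + 1/4·23 = 26.
good-condition pays no cost for no inspection, so net payoff = 26.

26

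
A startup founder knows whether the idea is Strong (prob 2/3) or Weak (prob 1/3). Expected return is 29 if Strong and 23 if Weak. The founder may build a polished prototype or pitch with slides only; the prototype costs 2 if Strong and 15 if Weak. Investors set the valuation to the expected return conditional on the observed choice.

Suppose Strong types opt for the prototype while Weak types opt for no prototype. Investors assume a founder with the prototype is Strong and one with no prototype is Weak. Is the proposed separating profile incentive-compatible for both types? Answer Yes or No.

Yes

Under these beliefs, the prototype earns valuation 29 and no prototype earns valuation 23.
Strong: the prototype nets 29 − 2 = 27; no prototype nets 23. Strong prefers the prototype.
Weak: the prototype nets 29 − 15 = 14; no prototype nets 23. Weak prefers no prototype.
Neither type deviates, so the separating profile is an equilibrium.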